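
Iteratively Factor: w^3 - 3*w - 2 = (w + 1)*(w^2 - w - 2) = (w + 1)^2*(w - 2)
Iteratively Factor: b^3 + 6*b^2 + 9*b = (b + 3)*(b^2 + 3*b) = b*(b + 3)*(b + 3)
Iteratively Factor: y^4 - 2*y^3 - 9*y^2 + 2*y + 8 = (y - 1)*(y^3 - y^2 - 10*y - 8) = (y - 4)*(y - 1)*(y^2 + 3*y + 2) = (y - 4)*(y - 1)*(y + 2)*(y + 1)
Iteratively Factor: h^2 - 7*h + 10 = (h - 2)*(h - 5)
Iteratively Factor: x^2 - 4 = (x + 2)*(x - 2)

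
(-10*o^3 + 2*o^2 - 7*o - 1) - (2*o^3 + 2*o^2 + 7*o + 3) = -12*o^3 - 14*o - 4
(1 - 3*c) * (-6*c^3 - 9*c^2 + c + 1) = 18*c^4 + 21*c^3 - 12*c^2 - 2*c + 1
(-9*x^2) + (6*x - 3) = -9*x^2 + 6*x - 3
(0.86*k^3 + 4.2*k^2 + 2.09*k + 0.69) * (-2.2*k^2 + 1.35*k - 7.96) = -1.892*k^5 - 8.079*k^4 - 5.7736*k^3 - 32.1285*k^2 - 15.7049*k - 5.4924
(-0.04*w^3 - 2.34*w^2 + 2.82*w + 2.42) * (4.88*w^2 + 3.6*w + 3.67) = -0.1952*w^5 - 11.5632*w^4 + 5.1908*w^3 + 13.3738*w^2 + 19.0614*w + 8.8814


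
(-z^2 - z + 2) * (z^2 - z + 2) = -z^4 + z^2 - 4*z + 4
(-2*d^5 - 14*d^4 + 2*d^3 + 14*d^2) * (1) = -2*d^5 - 14*d^4 + 2*d^3 + 14*d^2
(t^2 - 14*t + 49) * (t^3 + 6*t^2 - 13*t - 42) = t^5 - 8*t^4 - 48*t^3 + 434*t^2 - 49*t - 2058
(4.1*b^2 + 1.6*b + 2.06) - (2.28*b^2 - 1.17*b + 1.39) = 1.82*b^2 + 2.77*b + 0.67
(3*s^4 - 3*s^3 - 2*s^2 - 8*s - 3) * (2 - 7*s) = -21*s^5 + 27*s^4 + 8*s^3 + 52*s^2 + 5*s - 6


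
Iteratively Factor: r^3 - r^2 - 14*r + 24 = (r - 3)*(r^2 + 2*r - 8) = (r - 3)*(r + 4)*(r - 2)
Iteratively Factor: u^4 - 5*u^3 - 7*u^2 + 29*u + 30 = (u + 2)*(u^3 - 7*u^2 + 7*u + 15) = (u - 3)*(u + 2)*(u^2 - 4*u - 5) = (u - 3)*(u + 1)*(u + 2)*(u - 5)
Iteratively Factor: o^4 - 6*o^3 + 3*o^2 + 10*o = (o + 1)*(o^3 - 7*o^2 + 10*o) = (o - 5)*(o + 1)*(o^2 - 2*o) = (o - 5)*(o - 2)*(o + 1)*(o)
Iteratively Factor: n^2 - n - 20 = (n + 4)*(n - 5)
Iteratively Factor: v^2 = (v)*(v)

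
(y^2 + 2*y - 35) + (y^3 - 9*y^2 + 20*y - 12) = y^3 - 8*y^2 + 22*y - 47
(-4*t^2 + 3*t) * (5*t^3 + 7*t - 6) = -20*t^5 + 15*t^4 - 28*t^3 + 45*t^2 - 18*t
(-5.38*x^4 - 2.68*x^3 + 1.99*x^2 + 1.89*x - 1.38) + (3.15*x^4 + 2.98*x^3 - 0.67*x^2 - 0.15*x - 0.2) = -2.23*x^4 + 0.3*x^3 + 1.32*x^2 + 1.74*x - 1.58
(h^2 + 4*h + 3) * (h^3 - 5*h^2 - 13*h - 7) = h^5 - h^4 - 30*h^3 - 74*h^2 - 67*h - 21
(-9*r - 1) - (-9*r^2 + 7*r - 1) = 9*r^2 - 16*r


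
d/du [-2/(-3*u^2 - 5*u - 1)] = 2*(-6*u - 5)/(3*u^2 + 5*u + 1)^2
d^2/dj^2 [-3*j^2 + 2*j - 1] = -6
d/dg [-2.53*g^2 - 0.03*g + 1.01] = -5.06*g - 0.03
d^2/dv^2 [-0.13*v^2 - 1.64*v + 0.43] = -0.260000000000000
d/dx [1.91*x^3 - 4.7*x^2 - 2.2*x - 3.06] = 5.73*x^2 - 9.4*x - 2.2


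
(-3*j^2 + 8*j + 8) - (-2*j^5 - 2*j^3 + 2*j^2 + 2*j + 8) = 2*j^5 + 2*j^3 - 5*j^2 + 6*j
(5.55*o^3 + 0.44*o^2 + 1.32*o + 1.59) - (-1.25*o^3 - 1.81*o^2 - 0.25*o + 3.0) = 6.8*o^3 + 2.25*o^2 + 1.57*o - 1.41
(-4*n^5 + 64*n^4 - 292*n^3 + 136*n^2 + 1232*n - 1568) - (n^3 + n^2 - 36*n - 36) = -4*n^5 + 64*n^4 - 293*n^3 + 135*n^2 + 1268*n - 1532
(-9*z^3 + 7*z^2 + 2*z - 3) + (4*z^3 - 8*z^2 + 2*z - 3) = -5*z^3 - z^2 + 4*z - 6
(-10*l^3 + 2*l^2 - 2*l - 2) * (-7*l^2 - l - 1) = 70*l^5 - 4*l^4 + 22*l^3 + 14*l^2 + 4*l + 2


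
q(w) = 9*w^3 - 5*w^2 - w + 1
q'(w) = 27*w^2 - 10*w - 1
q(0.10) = 0.86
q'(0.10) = -1.73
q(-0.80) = -6.01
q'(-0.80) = 24.28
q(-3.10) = -312.07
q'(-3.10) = 289.47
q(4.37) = 652.23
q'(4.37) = 470.92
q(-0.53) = -1.21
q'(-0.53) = 11.88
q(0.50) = 0.38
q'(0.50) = 0.75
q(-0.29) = 0.65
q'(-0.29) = 4.17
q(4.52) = 725.44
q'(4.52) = 505.42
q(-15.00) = -31484.00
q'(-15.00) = 6224.00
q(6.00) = 1759.00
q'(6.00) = 911.00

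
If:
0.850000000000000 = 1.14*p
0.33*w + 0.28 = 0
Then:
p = 0.75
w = -0.85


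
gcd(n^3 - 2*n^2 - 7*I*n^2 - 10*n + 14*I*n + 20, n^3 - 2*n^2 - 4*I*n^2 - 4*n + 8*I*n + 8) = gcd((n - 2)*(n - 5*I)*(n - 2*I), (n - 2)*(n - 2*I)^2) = n^2 + n*(-2 - 2*I) + 4*I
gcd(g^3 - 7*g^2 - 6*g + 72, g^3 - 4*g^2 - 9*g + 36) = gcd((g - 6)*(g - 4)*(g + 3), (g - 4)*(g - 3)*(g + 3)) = g^2 - g - 12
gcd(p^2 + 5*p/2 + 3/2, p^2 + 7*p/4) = 1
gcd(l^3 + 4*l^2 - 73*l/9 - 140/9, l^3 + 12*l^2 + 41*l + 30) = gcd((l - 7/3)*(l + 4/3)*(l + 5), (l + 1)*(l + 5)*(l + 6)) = l + 5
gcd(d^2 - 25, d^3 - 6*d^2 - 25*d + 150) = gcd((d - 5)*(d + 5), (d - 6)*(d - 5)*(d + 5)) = d^2 - 25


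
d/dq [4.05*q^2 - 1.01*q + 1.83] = 8.1*q - 1.01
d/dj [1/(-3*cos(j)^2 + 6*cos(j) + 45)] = 2*(1 - cos(j))*sin(j)/(3*(sin(j)^2 + 2*cos(j) + 14)^2)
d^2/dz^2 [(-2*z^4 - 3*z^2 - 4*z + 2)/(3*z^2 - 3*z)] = 2*(-2*z^6 + 6*z^5 - 6*z^4 - 7*z^3 + 6*z^2 - 6*z + 2)/(3*z^3*(z^3 - 3*z^2 + 3*z - 1))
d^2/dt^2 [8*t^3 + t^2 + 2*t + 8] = 48*t + 2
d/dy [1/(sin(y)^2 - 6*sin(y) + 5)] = 2*(3 - sin(y))*cos(y)/(sin(y)^2 - 6*sin(y) + 5)^2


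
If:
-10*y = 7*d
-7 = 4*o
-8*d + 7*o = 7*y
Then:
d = -245/62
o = -7/4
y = 343/124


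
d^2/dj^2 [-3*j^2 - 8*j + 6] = -6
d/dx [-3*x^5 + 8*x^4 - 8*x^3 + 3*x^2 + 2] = x*(-15*x^3 + 32*x^2 - 24*x + 6)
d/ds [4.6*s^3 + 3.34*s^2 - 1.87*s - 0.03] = 13.8*s^2 + 6.68*s - 1.87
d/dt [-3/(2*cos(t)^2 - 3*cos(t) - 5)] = 3*(3 - 4*cos(t))*sin(t)/(3*cos(t) - cos(2*t) + 4)^2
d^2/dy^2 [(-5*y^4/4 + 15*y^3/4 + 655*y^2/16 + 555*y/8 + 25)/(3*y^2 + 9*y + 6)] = 5*(-4*y^3 - 12*y^2 - 12*y - 31)/(24*(y^3 + 3*y^2 + 3*y + 1))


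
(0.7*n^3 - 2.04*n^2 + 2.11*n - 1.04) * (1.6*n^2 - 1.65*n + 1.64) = 1.12*n^5 - 4.419*n^4 + 7.89*n^3 - 8.4911*n^2 + 5.1764*n - 1.7056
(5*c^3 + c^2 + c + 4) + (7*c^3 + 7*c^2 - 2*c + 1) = 12*c^3 + 8*c^2 - c + 5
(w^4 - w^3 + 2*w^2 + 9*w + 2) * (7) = 7*w^4 - 7*w^3 + 14*w^2 + 63*w + 14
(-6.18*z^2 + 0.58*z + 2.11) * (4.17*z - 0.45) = -25.7706*z^3 + 5.1996*z^2 + 8.5377*z - 0.9495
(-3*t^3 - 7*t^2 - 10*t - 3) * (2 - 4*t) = 12*t^4 + 22*t^3 + 26*t^2 - 8*t - 6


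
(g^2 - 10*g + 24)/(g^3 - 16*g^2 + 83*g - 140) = (g - 6)/(g^2 - 12*g + 35)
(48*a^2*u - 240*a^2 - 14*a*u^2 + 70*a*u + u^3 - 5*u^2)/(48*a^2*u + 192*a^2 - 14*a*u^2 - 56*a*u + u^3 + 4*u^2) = (u - 5)/(u + 4)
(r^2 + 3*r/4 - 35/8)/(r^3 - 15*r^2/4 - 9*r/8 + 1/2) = (8*r^2 + 6*r - 35)/(8*r^3 - 30*r^2 - 9*r + 4)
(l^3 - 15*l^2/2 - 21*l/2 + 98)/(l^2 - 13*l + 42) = (l^2 - l/2 - 14)/(l - 6)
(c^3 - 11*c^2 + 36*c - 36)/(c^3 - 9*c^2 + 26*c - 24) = (c - 6)/(c - 4)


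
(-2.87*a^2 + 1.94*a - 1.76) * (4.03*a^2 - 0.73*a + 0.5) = -11.5661*a^4 + 9.9133*a^3 - 9.944*a^2 + 2.2548*a - 0.88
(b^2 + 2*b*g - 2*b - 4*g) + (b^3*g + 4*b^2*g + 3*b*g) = b^3*g + 4*b^2*g + b^2 + 5*b*g - 2*b - 4*g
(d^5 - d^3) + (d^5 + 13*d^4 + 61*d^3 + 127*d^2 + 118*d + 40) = 2*d^5 + 13*d^4 + 60*d^3 + 127*d^2 + 118*d + 40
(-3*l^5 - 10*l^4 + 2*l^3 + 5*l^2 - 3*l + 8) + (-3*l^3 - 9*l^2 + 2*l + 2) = -3*l^5 - 10*l^4 - l^3 - 4*l^2 - l + 10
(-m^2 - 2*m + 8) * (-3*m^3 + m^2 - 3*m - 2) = 3*m^5 + 5*m^4 - 23*m^3 + 16*m^2 - 20*m - 16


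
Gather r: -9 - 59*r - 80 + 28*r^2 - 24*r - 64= 28*r^2 - 83*r - 153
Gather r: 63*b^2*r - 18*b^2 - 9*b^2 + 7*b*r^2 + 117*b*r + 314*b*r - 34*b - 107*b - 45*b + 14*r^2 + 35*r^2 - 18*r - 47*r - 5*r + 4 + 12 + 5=-27*b^2 - 186*b + r^2*(7*b + 49) + r*(63*b^2 + 431*b - 70) + 21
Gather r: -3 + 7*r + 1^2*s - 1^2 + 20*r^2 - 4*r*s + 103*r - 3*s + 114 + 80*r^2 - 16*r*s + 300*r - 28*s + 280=100*r^2 + r*(410 - 20*s) - 30*s + 390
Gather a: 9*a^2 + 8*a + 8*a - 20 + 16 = 9*a^2 + 16*a - 4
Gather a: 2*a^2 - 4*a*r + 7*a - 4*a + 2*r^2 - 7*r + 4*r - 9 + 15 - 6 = 2*a^2 + a*(3 - 4*r) + 2*r^2 - 3*r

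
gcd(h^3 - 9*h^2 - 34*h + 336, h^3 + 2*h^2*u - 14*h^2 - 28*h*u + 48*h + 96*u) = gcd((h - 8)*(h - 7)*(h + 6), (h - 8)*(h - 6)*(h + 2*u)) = h - 8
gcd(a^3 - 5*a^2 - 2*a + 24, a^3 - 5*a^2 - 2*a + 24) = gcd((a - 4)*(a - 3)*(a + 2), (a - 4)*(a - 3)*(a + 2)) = a^3 - 5*a^2 - 2*a + 24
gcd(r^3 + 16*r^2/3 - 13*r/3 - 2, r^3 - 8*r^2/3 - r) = r + 1/3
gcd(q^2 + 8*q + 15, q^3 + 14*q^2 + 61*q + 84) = q + 3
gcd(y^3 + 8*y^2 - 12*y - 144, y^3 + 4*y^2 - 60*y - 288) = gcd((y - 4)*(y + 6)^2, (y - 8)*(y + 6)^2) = y^2 + 12*y + 36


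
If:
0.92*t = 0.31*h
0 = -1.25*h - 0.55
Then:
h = -0.44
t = -0.15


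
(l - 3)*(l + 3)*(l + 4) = l^3 + 4*l^2 - 9*l - 36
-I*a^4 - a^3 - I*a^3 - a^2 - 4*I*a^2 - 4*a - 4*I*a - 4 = (a - 2*I)*(a - I)*(a + 2*I)*(-I*a - I)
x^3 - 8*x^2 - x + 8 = (x - 8)*(x - 1)*(x + 1)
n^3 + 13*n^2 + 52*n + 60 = (n + 2)*(n + 5)*(n + 6)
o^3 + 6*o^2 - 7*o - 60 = (o - 3)*(o + 4)*(o + 5)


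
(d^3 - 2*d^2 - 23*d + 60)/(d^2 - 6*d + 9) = (d^2 + d - 20)/(d - 3)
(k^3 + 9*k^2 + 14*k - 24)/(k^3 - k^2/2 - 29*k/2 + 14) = 2*(k + 6)/(2*k - 7)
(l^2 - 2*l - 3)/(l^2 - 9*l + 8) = (l^2 - 2*l - 3)/(l^2 - 9*l + 8)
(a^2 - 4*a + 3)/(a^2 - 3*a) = (a - 1)/a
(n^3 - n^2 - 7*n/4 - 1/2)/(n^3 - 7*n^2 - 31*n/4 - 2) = (n - 2)/(n - 8)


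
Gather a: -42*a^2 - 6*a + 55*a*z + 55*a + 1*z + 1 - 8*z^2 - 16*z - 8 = -42*a^2 + a*(55*z + 49) - 8*z^2 - 15*z - 7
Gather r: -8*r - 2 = -8*r - 2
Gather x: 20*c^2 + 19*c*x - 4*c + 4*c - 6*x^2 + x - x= 20*c^2 + 19*c*x - 6*x^2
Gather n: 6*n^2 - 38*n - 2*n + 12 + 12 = 6*n^2 - 40*n + 24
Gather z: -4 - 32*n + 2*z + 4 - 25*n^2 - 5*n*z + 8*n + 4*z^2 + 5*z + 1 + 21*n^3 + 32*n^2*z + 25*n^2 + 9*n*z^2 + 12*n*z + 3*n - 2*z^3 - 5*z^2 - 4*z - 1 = 21*n^3 - 21*n - 2*z^3 + z^2*(9*n - 1) + z*(32*n^2 + 7*n + 3)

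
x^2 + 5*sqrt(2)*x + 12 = (x + 2*sqrt(2))*(x + 3*sqrt(2))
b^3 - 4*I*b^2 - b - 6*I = (b - 3*I)*(b - 2*I)*(b + I)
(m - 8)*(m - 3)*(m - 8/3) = m^3 - 41*m^2/3 + 160*m/3 - 64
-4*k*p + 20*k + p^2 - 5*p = (-4*k + p)*(p - 5)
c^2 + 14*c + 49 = (c + 7)^2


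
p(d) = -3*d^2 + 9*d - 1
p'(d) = 9 - 6*d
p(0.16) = 0.36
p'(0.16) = 8.04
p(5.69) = -46.92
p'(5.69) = -25.14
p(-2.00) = -31.00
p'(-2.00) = 21.00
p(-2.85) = -51.02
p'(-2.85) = 26.10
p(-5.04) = -122.56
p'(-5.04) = 39.24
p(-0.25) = -3.44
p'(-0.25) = 10.50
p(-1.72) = -25.36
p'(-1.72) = 19.32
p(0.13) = 0.12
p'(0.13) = 8.22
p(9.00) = -163.00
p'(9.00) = -45.00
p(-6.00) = -163.00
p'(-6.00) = 45.00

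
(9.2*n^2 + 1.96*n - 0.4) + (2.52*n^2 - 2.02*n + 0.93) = 11.72*n^2 - 0.0600000000000001*n + 0.53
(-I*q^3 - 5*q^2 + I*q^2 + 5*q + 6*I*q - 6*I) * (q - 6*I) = -I*q^4 - 11*q^3 + I*q^3 + 11*q^2 + 36*I*q^2 + 36*q - 36*I*q - 36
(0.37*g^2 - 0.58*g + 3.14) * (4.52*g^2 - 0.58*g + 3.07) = 1.6724*g^4 - 2.8362*g^3 + 15.6651*g^2 - 3.6018*g + 9.6398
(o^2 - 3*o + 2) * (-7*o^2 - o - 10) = -7*o^4 + 20*o^3 - 21*o^2 + 28*o - 20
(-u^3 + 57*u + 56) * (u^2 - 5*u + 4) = -u^5 + 5*u^4 + 53*u^3 - 229*u^2 - 52*u + 224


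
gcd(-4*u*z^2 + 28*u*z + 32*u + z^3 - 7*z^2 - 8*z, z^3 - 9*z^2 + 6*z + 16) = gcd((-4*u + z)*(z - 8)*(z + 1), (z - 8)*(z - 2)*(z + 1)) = z^2 - 7*z - 8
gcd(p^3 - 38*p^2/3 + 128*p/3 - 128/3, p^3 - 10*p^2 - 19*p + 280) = p - 8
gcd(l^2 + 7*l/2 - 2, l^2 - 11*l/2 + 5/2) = l - 1/2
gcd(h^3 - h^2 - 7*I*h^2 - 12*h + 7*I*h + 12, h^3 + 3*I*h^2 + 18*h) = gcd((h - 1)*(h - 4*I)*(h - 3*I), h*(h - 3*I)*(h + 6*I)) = h - 3*I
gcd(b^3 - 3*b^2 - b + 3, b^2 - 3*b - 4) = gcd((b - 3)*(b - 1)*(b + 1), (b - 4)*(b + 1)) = b + 1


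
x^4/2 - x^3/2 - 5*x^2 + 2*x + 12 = (x/2 + 1)*(x - 3)*(x - 2)*(x + 2)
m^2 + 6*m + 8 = (m + 2)*(m + 4)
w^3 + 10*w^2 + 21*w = w*(w + 3)*(w + 7)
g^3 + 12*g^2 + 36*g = g*(g + 6)^2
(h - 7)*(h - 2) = h^2 - 9*h + 14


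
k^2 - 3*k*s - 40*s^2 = (k - 8*s)*(k + 5*s)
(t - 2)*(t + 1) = t^2 - t - 2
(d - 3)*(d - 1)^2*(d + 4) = d^4 - d^3 - 13*d^2 + 25*d - 12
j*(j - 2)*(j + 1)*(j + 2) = j^4 + j^3 - 4*j^2 - 4*j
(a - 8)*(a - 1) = a^2 - 9*a + 8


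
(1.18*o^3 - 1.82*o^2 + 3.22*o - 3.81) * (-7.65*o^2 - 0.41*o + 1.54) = -9.027*o^5 + 13.4392*o^4 - 22.0696*o^3 + 25.0235*o^2 + 6.5209*o - 5.8674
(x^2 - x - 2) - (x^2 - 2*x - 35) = x + 33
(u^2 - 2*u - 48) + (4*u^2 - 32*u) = 5*u^2 - 34*u - 48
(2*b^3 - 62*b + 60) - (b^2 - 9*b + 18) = 2*b^3 - b^2 - 53*b + 42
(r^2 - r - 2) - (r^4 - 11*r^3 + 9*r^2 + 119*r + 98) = -r^4 + 11*r^3 - 8*r^2 - 120*r - 100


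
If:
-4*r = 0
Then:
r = 0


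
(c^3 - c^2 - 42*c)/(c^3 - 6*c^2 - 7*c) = (c + 6)/(c + 1)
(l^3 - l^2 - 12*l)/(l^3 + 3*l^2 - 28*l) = (l + 3)/(l + 7)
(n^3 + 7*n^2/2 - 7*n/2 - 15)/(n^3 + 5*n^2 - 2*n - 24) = (n + 5/2)/(n + 4)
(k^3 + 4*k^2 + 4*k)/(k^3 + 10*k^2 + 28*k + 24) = k/(k + 6)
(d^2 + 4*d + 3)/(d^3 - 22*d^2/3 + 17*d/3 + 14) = 3*(d + 3)/(3*d^2 - 25*d + 42)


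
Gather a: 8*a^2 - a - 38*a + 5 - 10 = 8*a^2 - 39*a - 5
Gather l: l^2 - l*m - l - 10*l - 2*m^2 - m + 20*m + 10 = l^2 + l*(-m - 11) - 2*m^2 + 19*m + 10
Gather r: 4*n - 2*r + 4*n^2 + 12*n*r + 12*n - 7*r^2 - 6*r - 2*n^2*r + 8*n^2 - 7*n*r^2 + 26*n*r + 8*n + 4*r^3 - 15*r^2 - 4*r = 12*n^2 + 24*n + 4*r^3 + r^2*(-7*n - 22) + r*(-2*n^2 + 38*n - 12)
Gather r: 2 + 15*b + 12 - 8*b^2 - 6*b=-8*b^2 + 9*b + 14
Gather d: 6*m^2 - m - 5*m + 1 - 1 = 6*m^2 - 6*m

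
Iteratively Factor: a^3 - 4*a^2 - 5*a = (a + 1)*(a^2 - 5*a) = (a - 5)*(a + 1)*(a)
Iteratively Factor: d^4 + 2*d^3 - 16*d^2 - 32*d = (d + 4)*(d^3 - 2*d^2 - 8*d) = d*(d + 4)*(d^2 - 2*d - 8) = d*(d + 2)*(d + 4)*(d - 4)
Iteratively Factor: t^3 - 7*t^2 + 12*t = (t - 4)*(t^2 - 3*t) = t*(t - 4)*(t - 3)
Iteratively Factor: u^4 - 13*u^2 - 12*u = (u + 1)*(u^3 - u^2 - 12*u) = (u + 1)*(u + 3)*(u^2 - 4*u) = u*(u + 1)*(u + 3)*(u - 4)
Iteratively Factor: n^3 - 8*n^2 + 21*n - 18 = (n - 2)*(n^2 - 6*n + 9) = (n - 3)*(n - 2)*(n - 3)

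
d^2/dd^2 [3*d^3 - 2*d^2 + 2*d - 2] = 18*d - 4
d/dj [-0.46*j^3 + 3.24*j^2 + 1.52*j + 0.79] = -1.38*j^2 + 6.48*j + 1.52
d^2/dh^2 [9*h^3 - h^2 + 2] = 54*h - 2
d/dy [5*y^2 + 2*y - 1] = 10*y + 2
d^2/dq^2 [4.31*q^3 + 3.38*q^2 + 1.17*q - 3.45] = 25.86*q + 6.76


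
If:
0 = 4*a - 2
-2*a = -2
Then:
No Solution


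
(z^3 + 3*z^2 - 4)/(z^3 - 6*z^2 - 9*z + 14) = (z + 2)/(z - 7)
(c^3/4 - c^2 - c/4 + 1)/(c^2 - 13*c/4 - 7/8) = 2*(-c^3 + 4*c^2 + c - 4)/(-8*c^2 + 26*c + 7)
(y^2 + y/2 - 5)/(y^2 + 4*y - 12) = (y + 5/2)/(y + 6)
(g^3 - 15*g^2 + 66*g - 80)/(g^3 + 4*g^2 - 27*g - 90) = (g^2 - 10*g + 16)/(g^2 + 9*g + 18)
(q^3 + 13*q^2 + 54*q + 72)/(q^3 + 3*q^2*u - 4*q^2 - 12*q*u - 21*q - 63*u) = (q^2 + 10*q + 24)/(q^2 + 3*q*u - 7*q - 21*u)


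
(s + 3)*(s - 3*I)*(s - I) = s^3 + 3*s^2 - 4*I*s^2 - 3*s - 12*I*s - 9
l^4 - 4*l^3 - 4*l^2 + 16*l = l*(l - 4)*(l - 2)*(l + 2)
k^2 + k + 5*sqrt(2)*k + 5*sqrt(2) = (k + 1)*(k + 5*sqrt(2))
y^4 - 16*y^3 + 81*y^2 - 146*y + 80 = (y - 8)*(y - 5)*(y - 2)*(y - 1)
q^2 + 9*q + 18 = (q + 3)*(q + 6)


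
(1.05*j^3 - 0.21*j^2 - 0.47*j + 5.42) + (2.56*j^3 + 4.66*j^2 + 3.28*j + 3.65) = 3.61*j^3 + 4.45*j^2 + 2.81*j + 9.07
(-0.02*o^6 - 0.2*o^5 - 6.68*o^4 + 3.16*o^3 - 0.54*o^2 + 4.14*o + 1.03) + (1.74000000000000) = -0.02*o^6 - 0.2*o^5 - 6.68*o^4 + 3.16*o^3 - 0.54*o^2 + 4.14*o + 2.77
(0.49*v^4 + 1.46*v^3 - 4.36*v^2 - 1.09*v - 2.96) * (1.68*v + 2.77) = 0.8232*v^5 + 3.8101*v^4 - 3.2806*v^3 - 13.9084*v^2 - 7.9921*v - 8.1992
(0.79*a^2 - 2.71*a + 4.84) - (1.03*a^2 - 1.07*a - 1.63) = -0.24*a^2 - 1.64*a + 6.47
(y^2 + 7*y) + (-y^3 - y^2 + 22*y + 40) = -y^3 + 29*y + 40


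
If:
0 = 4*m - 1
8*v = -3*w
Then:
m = 1/4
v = -3*w/8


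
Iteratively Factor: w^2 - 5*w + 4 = (w - 1)*(w - 4)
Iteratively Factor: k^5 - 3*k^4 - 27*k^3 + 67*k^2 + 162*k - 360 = (k - 2)*(k^4 - k^3 - 29*k^2 + 9*k + 180) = (k - 2)*(k + 3)*(k^3 - 4*k^2 - 17*k + 60) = (k - 3)*(k - 2)*(k + 3)*(k^2 - k - 20) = (k - 3)*(k - 2)*(k + 3)*(k + 4)*(k - 5)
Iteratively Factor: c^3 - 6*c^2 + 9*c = (c - 3)*(c^2 - 3*c) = c*(c - 3)*(c - 3)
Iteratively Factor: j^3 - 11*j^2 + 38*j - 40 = (j - 4)*(j^2 - 7*j + 10) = (j - 5)*(j - 4)*(j - 2)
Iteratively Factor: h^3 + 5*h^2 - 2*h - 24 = (h - 2)*(h^2 + 7*h + 12) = (h - 2)*(h + 4)*(h + 3)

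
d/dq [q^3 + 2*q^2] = q*(3*q + 4)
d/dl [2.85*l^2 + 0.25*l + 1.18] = 5.7*l + 0.25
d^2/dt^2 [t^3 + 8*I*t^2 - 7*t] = 6*t + 16*I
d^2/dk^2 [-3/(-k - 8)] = 6/(k + 8)^3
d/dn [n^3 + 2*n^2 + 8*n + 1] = 3*n^2 + 4*n + 8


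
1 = 1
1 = 1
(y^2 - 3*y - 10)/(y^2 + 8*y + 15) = (y^2 - 3*y - 10)/(y^2 + 8*y + 15)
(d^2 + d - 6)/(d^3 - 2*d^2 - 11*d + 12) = (d - 2)/(d^2 - 5*d + 4)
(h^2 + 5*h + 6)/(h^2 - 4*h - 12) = (h + 3)/(h - 6)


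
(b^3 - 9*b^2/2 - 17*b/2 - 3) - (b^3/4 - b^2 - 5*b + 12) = 3*b^3/4 - 7*b^2/2 - 7*b/2 - 15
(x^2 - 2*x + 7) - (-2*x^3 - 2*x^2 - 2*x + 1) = 2*x^3 + 3*x^2 + 6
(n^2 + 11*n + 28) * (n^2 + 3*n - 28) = n^4 + 14*n^3 + 33*n^2 - 224*n - 784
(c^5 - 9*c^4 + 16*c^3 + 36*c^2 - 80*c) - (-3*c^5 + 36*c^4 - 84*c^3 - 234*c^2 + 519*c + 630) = 4*c^5 - 45*c^4 + 100*c^3 + 270*c^2 - 599*c - 630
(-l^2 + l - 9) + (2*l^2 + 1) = l^2 + l - 8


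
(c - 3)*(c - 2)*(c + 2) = c^3 - 3*c^2 - 4*c + 12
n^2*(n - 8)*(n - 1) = n^4 - 9*n^3 + 8*n^2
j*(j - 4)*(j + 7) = j^3 + 3*j^2 - 28*j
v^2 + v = v*(v + 1)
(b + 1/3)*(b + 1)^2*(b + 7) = b^4 + 28*b^3/3 + 18*b^2 + 12*b + 7/3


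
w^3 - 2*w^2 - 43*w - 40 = (w - 8)*(w + 1)*(w + 5)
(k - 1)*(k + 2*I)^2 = k^3 - k^2 + 4*I*k^2 - 4*k - 4*I*k + 4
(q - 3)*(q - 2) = q^2 - 5*q + 6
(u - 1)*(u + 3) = u^2 + 2*u - 3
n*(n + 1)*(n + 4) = n^3 + 5*n^2 + 4*n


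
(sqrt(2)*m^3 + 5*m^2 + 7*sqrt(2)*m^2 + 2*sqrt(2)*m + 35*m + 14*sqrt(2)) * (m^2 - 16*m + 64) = sqrt(2)*m^5 - 9*sqrt(2)*m^4 + 5*m^4 - 46*sqrt(2)*m^3 - 45*m^3 - 240*m^2 + 430*sqrt(2)*m^2 - 96*sqrt(2)*m + 2240*m + 896*sqrt(2)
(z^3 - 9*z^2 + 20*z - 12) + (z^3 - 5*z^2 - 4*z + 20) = 2*z^3 - 14*z^2 + 16*z + 8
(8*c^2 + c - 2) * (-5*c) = -40*c^3 - 5*c^2 + 10*c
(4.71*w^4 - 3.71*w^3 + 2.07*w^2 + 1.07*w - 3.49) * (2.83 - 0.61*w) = -2.8731*w^5 + 15.5924*w^4 - 11.762*w^3 + 5.2054*w^2 + 5.157*w - 9.8767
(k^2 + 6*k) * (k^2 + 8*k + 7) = k^4 + 14*k^3 + 55*k^2 + 42*k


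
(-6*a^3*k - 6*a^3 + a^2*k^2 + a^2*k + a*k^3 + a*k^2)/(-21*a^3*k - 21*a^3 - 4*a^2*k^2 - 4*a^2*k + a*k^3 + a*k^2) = (2*a - k)/(7*a - k)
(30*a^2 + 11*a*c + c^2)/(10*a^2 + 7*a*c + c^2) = (6*a + c)/(2*a + c)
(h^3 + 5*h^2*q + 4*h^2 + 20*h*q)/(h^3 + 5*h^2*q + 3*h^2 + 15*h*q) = (h + 4)/(h + 3)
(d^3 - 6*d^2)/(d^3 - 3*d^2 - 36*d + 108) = d^2/(d^2 + 3*d - 18)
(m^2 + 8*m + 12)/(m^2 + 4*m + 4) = (m + 6)/(m + 2)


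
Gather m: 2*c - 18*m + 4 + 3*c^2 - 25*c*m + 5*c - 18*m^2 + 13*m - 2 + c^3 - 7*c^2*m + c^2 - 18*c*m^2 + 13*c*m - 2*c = c^3 + 4*c^2 + 5*c + m^2*(-18*c - 18) + m*(-7*c^2 - 12*c - 5) + 2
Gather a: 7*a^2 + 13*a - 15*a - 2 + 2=7*a^2 - 2*a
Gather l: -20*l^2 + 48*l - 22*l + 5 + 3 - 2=-20*l^2 + 26*l + 6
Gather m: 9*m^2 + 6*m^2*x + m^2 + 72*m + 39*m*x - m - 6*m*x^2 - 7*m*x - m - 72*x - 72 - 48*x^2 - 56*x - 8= m^2*(6*x + 10) + m*(-6*x^2 + 32*x + 70) - 48*x^2 - 128*x - 80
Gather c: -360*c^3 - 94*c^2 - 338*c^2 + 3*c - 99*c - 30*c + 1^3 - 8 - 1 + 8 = -360*c^3 - 432*c^2 - 126*c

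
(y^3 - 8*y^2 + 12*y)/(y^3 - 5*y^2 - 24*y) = (-y^2 + 8*y - 12)/(-y^2 + 5*y + 24)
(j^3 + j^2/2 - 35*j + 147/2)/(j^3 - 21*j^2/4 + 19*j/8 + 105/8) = 4*(j + 7)/(4*j + 5)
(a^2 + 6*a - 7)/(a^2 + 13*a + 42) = (a - 1)/(a + 6)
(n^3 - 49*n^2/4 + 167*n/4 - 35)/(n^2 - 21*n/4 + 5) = n - 7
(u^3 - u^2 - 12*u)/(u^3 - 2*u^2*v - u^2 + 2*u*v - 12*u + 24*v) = u/(u - 2*v)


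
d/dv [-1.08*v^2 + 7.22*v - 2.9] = 7.22 - 2.16*v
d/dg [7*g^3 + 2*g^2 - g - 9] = 21*g^2 + 4*g - 1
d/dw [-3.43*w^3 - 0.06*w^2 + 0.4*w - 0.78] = -10.29*w^2 - 0.12*w + 0.4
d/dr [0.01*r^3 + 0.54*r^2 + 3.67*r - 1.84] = 0.03*r^2 + 1.08*r + 3.67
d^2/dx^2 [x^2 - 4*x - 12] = 2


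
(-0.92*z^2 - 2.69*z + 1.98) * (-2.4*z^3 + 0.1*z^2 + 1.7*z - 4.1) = 2.208*z^5 + 6.364*z^4 - 6.585*z^3 - 0.602999999999999*z^2 + 14.395*z - 8.118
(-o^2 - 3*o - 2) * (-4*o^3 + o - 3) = 4*o^5 + 12*o^4 + 7*o^3 + 7*o + 6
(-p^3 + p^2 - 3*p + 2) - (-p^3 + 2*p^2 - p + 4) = -p^2 - 2*p - 2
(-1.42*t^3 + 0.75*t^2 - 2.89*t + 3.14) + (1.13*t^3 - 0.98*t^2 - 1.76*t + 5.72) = -0.29*t^3 - 0.23*t^2 - 4.65*t + 8.86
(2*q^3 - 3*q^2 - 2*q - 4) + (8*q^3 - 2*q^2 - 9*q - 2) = 10*q^3 - 5*q^2 - 11*q - 6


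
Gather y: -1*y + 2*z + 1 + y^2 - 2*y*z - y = y^2 + y*(-2*z - 2) + 2*z + 1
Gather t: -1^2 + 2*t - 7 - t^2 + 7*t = -t^2 + 9*t - 8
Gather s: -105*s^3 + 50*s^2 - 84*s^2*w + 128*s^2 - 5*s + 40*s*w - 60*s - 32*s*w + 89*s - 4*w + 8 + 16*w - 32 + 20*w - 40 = -105*s^3 + s^2*(178 - 84*w) + s*(8*w + 24) + 32*w - 64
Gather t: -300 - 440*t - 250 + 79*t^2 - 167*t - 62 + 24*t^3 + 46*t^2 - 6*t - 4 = 24*t^3 + 125*t^2 - 613*t - 616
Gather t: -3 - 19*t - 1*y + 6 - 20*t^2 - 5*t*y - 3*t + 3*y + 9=-20*t^2 + t*(-5*y - 22) + 2*y + 12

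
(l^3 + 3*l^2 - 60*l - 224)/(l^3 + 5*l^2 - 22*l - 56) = (l^2 - 4*l - 32)/(l^2 - 2*l - 8)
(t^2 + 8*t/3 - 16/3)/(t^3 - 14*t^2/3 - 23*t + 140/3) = (3*t - 4)/(3*t^2 - 26*t + 35)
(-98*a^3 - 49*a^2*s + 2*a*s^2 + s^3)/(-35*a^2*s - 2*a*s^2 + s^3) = (14*a^2 + 9*a*s + s^2)/(s*(5*a + s))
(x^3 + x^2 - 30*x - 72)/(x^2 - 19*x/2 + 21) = 2*(x^2 + 7*x + 12)/(2*x - 7)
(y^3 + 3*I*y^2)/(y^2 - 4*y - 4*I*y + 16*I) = y^2*(y + 3*I)/(y^2 - 4*y - 4*I*y + 16*I)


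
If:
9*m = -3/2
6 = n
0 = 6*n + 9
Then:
No Solution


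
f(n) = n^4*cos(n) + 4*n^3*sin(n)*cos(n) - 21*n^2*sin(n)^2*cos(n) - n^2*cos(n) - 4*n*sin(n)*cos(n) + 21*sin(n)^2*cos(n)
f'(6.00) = 2107.89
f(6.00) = 929.36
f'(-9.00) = 4746.20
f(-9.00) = -6725.57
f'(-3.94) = -241.35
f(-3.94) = 66.26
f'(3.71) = 282.64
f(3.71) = 3.32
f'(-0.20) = -5.47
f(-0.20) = 0.59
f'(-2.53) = 121.51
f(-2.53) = -23.38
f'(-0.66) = 1.65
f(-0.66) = 2.60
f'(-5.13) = -40.52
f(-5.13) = -102.53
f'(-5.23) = -273.84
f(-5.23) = -87.17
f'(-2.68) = 137.95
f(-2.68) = -43.13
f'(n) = -n^4*sin(n) - 4*n^3*sin(n)^2 + 4*n^3*cos(n)^2 + 4*n^3*cos(n) + 21*n^2*sin(n)^3 - 42*n^2*sin(n)*cos(n)^2 + 12*n^2*sin(n)*cos(n) + n^2*sin(n) - 42*n*sin(n)^2*cos(n) + 4*n*sin(n)^2 - 4*n*cos(n)^2 - 2*n*cos(n) - 21*sin(n)^3 + 42*sin(n)*cos(n)^2 - 4*sin(n)*cos(n)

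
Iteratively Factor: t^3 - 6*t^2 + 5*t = (t - 1)*(t^2 - 5*t) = t*(t - 1)*(t - 5)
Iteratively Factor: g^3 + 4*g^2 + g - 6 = (g + 3)*(g^2 + g - 2) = (g + 2)*(g + 3)*(g - 1)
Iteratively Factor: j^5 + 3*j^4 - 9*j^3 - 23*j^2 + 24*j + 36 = (j - 2)*(j^4 + 5*j^3 + j^2 - 21*j - 18) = (j - 2)*(j + 3)*(j^3 + 2*j^2 - 5*j - 6) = (j - 2)*(j + 3)^2*(j^2 - j - 2) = (j - 2)^2*(j + 3)^2*(j + 1)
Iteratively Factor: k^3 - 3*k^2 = (k)*(k^2 - 3*k) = k^2*(k - 3)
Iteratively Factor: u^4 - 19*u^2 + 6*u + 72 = (u - 3)*(u^3 + 3*u^2 - 10*u - 24) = (u - 3)*(u + 4)*(u^2 - u - 6) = (u - 3)^2*(u + 4)*(u + 2)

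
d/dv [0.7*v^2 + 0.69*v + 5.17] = 1.4*v + 0.69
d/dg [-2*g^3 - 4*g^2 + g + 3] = -6*g^2 - 8*g + 1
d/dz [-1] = 0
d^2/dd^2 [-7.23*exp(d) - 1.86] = -7.23*exp(d)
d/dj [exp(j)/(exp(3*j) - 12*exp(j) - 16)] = (-3*(exp(2*j) - 4)*exp(j) + exp(3*j) - 12*exp(j) - 16)*exp(j)/(-exp(3*j) + 12*exp(j) + 16)^2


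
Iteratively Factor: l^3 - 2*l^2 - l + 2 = (l - 2)*(l^2 - 1) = (l - 2)*(l - 1)*(l + 1)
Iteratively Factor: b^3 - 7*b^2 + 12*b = (b - 4)*(b^2 - 3*b) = b*(b - 4)*(b - 3)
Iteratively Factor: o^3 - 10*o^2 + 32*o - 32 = (o - 2)*(o^2 - 8*o + 16) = (o - 4)*(o - 2)*(o - 4)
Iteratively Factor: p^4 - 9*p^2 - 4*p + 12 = (p + 2)*(p^3 - 2*p^2 - 5*p + 6) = (p - 3)*(p + 2)*(p^2 + p - 2) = (p - 3)*(p - 1)*(p + 2)*(p + 2)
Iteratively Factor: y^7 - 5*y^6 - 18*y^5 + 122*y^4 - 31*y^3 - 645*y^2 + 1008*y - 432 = (y - 4)*(y^6 - y^5 - 22*y^4 + 34*y^3 + 105*y^2 - 225*y + 108) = (y - 4)*(y - 3)*(y^5 + 2*y^4 - 16*y^3 - 14*y^2 + 63*y - 36) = (y - 4)*(y - 3)*(y - 1)*(y^4 + 3*y^3 - 13*y^2 - 27*y + 36) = (y - 4)*(y - 3)*(y - 1)^2*(y^3 + 4*y^2 - 9*y - 36) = (y - 4)*(y - 3)^2*(y - 1)^2*(y^2 + 7*y + 12) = (y - 4)*(y - 3)^2*(y - 1)^2*(y + 3)*(y + 4)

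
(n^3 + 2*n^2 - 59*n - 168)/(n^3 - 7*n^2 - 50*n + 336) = (n + 3)/(n - 6)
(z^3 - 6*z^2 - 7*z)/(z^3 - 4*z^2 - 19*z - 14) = z/(z + 2)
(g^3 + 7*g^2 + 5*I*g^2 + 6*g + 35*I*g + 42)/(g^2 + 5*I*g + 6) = g + 7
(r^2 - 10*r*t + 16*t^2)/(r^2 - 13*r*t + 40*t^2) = (r - 2*t)/(r - 5*t)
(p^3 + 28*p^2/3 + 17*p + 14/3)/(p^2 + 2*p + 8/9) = 3*(3*p^3 + 28*p^2 + 51*p + 14)/(9*p^2 + 18*p + 8)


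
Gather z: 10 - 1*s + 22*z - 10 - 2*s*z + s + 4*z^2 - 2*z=4*z^2 + z*(20 - 2*s)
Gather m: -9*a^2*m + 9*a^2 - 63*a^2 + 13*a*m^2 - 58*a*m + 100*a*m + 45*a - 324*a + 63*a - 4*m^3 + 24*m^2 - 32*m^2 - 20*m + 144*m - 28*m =-54*a^2 - 216*a - 4*m^3 + m^2*(13*a - 8) + m*(-9*a^2 + 42*a + 96)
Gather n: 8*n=8*n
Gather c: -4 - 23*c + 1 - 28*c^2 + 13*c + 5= -28*c^2 - 10*c + 2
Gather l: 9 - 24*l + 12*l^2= 12*l^2 - 24*l + 9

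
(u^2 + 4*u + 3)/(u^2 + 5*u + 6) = (u + 1)/(u + 2)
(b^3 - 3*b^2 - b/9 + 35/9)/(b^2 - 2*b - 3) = (b^2 - 4*b + 35/9)/(b - 3)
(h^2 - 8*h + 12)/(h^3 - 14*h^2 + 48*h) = (h - 2)/(h*(h - 8))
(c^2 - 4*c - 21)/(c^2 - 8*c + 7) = (c + 3)/(c - 1)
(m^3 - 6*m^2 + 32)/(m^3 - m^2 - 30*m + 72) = (m^2 - 2*m - 8)/(m^2 + 3*m - 18)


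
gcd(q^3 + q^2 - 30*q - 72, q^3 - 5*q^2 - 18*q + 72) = q^2 - 2*q - 24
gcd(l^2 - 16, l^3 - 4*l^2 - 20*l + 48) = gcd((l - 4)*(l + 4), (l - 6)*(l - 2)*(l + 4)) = l + 4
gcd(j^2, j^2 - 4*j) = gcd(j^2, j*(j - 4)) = j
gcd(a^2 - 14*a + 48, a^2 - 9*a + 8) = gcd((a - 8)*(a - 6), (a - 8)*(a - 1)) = a - 8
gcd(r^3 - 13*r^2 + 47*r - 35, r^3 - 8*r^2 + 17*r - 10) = r^2 - 6*r + 5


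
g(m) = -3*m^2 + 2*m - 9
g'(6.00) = -34.00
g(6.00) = -105.00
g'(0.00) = 2.00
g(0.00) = -9.00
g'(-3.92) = 25.52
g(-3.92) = -62.94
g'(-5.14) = 32.84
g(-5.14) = -98.54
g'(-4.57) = 29.42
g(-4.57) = -80.79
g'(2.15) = -10.90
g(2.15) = -18.57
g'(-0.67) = 6.02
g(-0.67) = -11.69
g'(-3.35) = 22.10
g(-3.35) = -49.37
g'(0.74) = -2.44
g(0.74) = -9.16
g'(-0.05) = 2.30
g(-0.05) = -9.11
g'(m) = 2 - 6*m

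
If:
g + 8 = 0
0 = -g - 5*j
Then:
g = -8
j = 8/5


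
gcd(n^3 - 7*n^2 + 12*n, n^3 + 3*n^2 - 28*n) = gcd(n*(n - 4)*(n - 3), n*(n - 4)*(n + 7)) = n^2 - 4*n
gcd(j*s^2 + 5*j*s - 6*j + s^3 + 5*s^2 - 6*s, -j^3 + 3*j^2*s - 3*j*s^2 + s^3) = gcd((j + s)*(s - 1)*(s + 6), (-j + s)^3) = 1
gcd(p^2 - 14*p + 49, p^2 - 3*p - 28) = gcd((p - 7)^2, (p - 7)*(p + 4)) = p - 7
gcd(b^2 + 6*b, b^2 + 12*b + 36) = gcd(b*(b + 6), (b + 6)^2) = b + 6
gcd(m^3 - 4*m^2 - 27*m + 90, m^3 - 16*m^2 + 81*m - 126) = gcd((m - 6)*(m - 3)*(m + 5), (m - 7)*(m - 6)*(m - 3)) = m^2 - 9*m + 18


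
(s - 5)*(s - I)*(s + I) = s^3 - 5*s^2 + s - 5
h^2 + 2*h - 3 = (h - 1)*(h + 3)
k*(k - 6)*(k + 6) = k^3 - 36*k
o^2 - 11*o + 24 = (o - 8)*(o - 3)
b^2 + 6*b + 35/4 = (b + 5/2)*(b + 7/2)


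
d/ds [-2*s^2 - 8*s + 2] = -4*s - 8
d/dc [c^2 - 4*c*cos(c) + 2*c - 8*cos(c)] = 4*c*sin(c) + 2*c + 8*sin(c) - 4*cos(c) + 2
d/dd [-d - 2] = -1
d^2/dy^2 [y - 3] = 0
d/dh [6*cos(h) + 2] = -6*sin(h)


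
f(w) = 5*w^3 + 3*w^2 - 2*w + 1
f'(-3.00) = 115.00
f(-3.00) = -101.00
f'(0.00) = -2.00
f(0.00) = 1.00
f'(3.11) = 161.74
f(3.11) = 174.20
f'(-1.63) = 28.07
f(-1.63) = -9.42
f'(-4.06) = 220.89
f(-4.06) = -276.05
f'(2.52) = 108.38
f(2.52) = 95.03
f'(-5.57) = 429.95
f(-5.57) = -758.83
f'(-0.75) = 1.94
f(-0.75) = 2.08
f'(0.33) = 1.61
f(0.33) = 0.85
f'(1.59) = 45.46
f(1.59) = 25.50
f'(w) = 15*w^2 + 6*w - 2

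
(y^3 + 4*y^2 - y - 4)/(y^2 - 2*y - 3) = (y^2 + 3*y - 4)/(y - 3)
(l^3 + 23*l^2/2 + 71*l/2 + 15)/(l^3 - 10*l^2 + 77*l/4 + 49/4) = 2*(l^2 + 11*l + 30)/(2*l^2 - 21*l + 49)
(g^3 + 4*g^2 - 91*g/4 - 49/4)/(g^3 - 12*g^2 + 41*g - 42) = (4*g^3 + 16*g^2 - 91*g - 49)/(4*(g^3 - 12*g^2 + 41*g - 42))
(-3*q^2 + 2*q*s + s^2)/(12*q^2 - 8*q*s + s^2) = (-3*q^2 + 2*q*s + s^2)/(12*q^2 - 8*q*s + s^2)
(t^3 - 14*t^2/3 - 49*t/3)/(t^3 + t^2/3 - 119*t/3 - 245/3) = t/(t + 5)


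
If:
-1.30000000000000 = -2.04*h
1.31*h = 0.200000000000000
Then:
No Solution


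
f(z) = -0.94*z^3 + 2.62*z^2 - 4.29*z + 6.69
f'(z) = -2.82*z^2 + 5.24*z - 4.29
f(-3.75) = 109.19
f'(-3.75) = -63.60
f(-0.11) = 7.19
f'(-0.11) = -4.90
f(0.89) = 4.28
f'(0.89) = -1.86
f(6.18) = -141.63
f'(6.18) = -79.61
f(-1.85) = 29.55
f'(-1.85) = -23.64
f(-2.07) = 35.13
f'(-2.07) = -27.22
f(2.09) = 0.59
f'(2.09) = -5.66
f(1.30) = 3.48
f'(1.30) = -2.24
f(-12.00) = 2059.77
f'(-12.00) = -473.25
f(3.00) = -7.98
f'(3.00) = -13.95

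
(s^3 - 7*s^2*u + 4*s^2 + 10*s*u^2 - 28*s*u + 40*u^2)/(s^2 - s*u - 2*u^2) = (s^2 - 5*s*u + 4*s - 20*u)/(s + u)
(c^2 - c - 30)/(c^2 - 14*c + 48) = (c + 5)/(c - 8)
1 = 1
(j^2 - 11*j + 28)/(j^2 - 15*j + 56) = (j - 4)/(j - 8)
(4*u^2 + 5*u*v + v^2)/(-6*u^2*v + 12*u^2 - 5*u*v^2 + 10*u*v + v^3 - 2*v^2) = (-4*u - v)/(6*u*v - 12*u - v^2 + 2*v)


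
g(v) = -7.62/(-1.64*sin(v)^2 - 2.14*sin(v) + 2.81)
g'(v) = -7.62*(3.28*sin(v)*cos(v) + 2.14*cos(v))/(-1.64*sin(v)^2 - 2.14*sin(v) + 2.81)^2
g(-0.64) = -2.18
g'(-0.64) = -0.09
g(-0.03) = -2.65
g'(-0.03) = -1.88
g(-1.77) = -2.29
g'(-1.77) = -0.15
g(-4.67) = 7.90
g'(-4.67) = 1.88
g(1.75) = 8.62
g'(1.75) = 9.34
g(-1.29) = -2.27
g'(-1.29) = 0.19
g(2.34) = -17.89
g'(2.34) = 131.37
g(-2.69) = -2.22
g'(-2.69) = 0.41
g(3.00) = -3.08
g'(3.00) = 3.20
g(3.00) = -3.08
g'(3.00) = 3.20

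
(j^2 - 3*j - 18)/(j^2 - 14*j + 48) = (j + 3)/(j - 8)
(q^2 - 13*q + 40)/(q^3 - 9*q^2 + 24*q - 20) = (q - 8)/(q^2 - 4*q + 4)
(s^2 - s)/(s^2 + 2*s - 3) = s/(s + 3)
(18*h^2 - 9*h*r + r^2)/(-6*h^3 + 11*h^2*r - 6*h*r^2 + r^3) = (-6*h + r)/(2*h^2 - 3*h*r + r^2)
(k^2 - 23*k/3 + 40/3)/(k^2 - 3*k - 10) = (k - 8/3)/(k + 2)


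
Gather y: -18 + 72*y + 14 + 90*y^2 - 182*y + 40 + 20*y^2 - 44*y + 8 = 110*y^2 - 154*y + 44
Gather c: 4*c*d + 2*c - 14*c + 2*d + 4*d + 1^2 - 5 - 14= c*(4*d - 12) + 6*d - 18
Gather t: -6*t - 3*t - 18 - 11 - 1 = -9*t - 30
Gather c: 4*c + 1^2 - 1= 4*c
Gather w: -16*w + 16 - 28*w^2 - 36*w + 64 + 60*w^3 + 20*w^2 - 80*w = 60*w^3 - 8*w^2 - 132*w + 80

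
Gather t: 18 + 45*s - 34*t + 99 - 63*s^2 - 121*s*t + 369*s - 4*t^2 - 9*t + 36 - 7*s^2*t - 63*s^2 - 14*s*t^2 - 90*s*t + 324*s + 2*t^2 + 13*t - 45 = -126*s^2 + 738*s + t^2*(-14*s - 2) + t*(-7*s^2 - 211*s - 30) + 108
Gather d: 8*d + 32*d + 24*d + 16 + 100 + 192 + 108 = 64*d + 416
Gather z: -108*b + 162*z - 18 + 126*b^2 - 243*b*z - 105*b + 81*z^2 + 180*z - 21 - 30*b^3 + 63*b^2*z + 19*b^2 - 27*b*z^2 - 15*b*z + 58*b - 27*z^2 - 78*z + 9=-30*b^3 + 145*b^2 - 155*b + z^2*(54 - 27*b) + z*(63*b^2 - 258*b + 264) - 30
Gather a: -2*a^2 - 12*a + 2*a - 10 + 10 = -2*a^2 - 10*a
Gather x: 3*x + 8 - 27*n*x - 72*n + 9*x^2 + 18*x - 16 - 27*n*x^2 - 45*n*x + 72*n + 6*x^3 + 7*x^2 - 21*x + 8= -72*n*x + 6*x^3 + x^2*(16 - 27*n)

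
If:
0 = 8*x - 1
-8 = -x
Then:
No Solution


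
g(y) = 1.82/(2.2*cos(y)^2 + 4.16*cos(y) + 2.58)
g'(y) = 1.82*(4.4*sin(y)*cos(y) + 4.16*sin(y))/(2.2*cos(y)^2 + 4.16*cos(y) + 2.58)^2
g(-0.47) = 0.23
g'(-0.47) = -0.10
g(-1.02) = 0.34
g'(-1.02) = -0.35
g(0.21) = 0.21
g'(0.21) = 0.04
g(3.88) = 2.58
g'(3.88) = -2.22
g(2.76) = 2.96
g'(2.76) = 0.14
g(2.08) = 1.69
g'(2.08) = 2.77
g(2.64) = 2.92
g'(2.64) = 0.68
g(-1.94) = 1.33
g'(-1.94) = -2.34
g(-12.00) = 0.24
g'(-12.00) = 0.13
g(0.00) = 0.20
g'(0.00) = 0.00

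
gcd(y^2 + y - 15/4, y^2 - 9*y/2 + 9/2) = y - 3/2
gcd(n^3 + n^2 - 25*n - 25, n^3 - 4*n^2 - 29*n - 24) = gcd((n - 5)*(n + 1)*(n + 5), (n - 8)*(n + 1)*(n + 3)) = n + 1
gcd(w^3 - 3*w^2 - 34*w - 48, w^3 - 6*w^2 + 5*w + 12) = 1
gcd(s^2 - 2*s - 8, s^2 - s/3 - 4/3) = 1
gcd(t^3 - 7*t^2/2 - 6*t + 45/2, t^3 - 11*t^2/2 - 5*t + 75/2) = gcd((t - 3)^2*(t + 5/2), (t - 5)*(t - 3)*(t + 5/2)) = t^2 - t/2 - 15/2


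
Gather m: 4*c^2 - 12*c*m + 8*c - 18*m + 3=4*c^2 + 8*c + m*(-12*c - 18) + 3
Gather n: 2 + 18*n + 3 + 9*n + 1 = 27*n + 6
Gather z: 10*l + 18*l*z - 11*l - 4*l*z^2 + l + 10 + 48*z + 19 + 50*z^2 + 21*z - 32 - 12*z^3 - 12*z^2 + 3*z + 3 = -12*z^3 + z^2*(38 - 4*l) + z*(18*l + 72)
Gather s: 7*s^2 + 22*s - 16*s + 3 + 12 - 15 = 7*s^2 + 6*s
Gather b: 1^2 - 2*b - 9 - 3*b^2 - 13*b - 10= -3*b^2 - 15*b - 18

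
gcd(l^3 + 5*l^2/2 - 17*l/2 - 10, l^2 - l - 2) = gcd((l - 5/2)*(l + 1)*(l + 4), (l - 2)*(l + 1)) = l + 1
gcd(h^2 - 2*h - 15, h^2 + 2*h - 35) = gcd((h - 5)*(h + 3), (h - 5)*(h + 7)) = h - 5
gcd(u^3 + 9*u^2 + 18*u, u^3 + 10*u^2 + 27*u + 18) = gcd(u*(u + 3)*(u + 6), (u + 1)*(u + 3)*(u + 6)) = u^2 + 9*u + 18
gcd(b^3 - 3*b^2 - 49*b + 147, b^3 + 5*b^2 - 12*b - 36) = b - 3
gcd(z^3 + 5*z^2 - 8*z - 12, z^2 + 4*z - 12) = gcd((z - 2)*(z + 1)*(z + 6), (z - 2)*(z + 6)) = z^2 + 4*z - 12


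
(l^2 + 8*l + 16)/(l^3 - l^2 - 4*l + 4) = (l^2 + 8*l + 16)/(l^3 - l^2 - 4*l + 4)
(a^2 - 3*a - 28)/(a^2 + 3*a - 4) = (a - 7)/(a - 1)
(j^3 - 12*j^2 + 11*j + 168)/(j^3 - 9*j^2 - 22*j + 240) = (j^2 - 4*j - 21)/(j^2 - j - 30)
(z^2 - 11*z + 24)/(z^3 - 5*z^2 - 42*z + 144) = 1/(z + 6)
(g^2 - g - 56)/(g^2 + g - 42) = (g - 8)/(g - 6)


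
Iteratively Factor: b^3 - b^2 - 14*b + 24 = (b + 4)*(b^2 - 5*b + 6) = (b - 3)*(b + 4)*(b - 2)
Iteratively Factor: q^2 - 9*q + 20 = (q - 4)*(q - 5)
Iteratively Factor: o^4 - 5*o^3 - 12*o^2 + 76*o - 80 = (o - 5)*(o^3 - 12*o + 16) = (o - 5)*(o - 2)*(o^2 + 2*o - 8) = (o - 5)*(o - 2)^2*(o + 4)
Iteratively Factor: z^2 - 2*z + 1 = (z - 1)*(z - 1)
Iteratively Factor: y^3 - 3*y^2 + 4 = (y - 2)*(y^2 - y - 2) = (y - 2)^2*(y + 1)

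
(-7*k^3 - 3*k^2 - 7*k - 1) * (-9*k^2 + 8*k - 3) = 63*k^5 - 29*k^4 + 60*k^3 - 38*k^2 + 13*k + 3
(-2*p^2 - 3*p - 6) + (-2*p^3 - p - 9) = -2*p^3 - 2*p^2 - 4*p - 15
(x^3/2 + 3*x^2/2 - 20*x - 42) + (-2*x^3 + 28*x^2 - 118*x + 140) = -3*x^3/2 + 59*x^2/2 - 138*x + 98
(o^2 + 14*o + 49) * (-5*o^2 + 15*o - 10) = -5*o^4 - 55*o^3 - 45*o^2 + 595*o - 490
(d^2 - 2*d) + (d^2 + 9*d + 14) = 2*d^2 + 7*d + 14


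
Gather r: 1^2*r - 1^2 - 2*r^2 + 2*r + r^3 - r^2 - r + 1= r^3 - 3*r^2 + 2*r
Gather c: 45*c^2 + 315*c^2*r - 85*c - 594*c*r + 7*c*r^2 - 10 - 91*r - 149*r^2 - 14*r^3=c^2*(315*r + 45) + c*(7*r^2 - 594*r - 85) - 14*r^3 - 149*r^2 - 91*r - 10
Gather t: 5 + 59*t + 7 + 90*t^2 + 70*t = 90*t^2 + 129*t + 12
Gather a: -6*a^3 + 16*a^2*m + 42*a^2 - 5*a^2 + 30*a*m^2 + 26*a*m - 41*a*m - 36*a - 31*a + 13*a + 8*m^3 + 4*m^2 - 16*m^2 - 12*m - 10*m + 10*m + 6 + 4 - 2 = -6*a^3 + a^2*(16*m + 37) + a*(30*m^2 - 15*m - 54) + 8*m^3 - 12*m^2 - 12*m + 8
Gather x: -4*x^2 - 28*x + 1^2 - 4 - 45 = -4*x^2 - 28*x - 48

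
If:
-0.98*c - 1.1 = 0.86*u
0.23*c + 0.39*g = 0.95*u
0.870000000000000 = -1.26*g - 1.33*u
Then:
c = -0.83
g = -0.33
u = -0.34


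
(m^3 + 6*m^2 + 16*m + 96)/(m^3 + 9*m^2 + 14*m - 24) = (m^2 + 16)/(m^2 + 3*m - 4)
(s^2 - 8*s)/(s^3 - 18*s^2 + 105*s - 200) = s/(s^2 - 10*s + 25)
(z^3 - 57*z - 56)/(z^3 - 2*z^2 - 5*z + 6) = (z^3 - 57*z - 56)/(z^3 - 2*z^2 - 5*z + 6)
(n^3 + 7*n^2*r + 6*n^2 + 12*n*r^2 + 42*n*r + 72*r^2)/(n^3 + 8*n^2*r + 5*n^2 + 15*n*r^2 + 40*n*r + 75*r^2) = (n^2 + 4*n*r + 6*n + 24*r)/(n^2 + 5*n*r + 5*n + 25*r)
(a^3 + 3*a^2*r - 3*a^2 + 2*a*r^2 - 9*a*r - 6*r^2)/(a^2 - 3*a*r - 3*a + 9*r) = (-a^2 - 3*a*r - 2*r^2)/(-a + 3*r)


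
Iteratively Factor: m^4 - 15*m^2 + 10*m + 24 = (m - 2)*(m^3 + 2*m^2 - 11*m - 12) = (m - 3)*(m - 2)*(m^2 + 5*m + 4) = (m - 3)*(m - 2)*(m + 1)*(m + 4)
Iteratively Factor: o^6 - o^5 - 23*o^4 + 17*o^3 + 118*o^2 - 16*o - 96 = (o + 4)*(o^5 - 5*o^4 - 3*o^3 + 29*o^2 + 2*o - 24) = (o - 4)*(o + 4)*(o^4 - o^3 - 7*o^2 + o + 6) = (o - 4)*(o + 2)*(o + 4)*(o^3 - 3*o^2 - o + 3) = (o - 4)*(o - 3)*(o + 2)*(o + 4)*(o^2 - 1) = (o - 4)*(o - 3)*(o + 1)*(o + 2)*(o + 4)*(o - 1)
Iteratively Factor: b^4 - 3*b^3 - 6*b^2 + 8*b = (b - 1)*(b^3 - 2*b^2 - 8*b) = (b - 4)*(b - 1)*(b^2 + 2*b) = (b - 4)*(b - 1)*(b + 2)*(b)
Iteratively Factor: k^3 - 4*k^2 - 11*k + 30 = (k - 5)*(k^2 + k - 6) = (k - 5)*(k + 3)*(k - 2)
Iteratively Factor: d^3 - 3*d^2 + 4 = (d + 1)*(d^2 - 4*d + 4) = (d - 2)*(d + 1)*(d - 2)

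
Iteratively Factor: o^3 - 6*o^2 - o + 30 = (o - 5)*(o^2 - o - 6) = (o - 5)*(o - 3)*(o + 2)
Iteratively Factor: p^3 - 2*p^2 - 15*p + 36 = (p - 3)*(p^2 + p - 12) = (p - 3)^2*(p + 4)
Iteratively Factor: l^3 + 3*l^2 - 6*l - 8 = (l - 2)*(l^2 + 5*l + 4) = (l - 2)*(l + 1)*(l + 4)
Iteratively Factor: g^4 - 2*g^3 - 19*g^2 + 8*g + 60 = (g + 3)*(g^3 - 5*g^2 - 4*g + 20) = (g - 2)*(g + 3)*(g^2 - 3*g - 10) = (g - 5)*(g - 2)*(g + 3)*(g + 2)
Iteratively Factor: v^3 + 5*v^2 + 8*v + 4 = (v + 2)*(v^2 + 3*v + 2) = (v + 1)*(v + 2)*(v + 2)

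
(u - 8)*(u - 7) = u^2 - 15*u + 56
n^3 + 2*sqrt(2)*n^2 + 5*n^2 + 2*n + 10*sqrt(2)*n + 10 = (n + 5)*(n + sqrt(2))^2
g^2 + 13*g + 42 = (g + 6)*(g + 7)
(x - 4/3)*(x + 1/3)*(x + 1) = x^3 - 13*x/9 - 4/9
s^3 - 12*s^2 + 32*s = s*(s - 8)*(s - 4)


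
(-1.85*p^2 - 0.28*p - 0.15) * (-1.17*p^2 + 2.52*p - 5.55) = 2.1645*p^4 - 4.3344*p^3 + 9.7374*p^2 + 1.176*p + 0.8325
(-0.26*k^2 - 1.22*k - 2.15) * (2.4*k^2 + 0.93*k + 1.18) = -0.624*k^4 - 3.1698*k^3 - 6.6014*k^2 - 3.4391*k - 2.537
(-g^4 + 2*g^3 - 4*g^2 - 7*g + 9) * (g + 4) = -g^5 - 2*g^4 + 4*g^3 - 23*g^2 - 19*g + 36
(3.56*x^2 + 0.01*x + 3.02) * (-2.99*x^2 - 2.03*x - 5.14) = -10.6444*x^4 - 7.2567*x^3 - 27.3485*x^2 - 6.182*x - 15.5228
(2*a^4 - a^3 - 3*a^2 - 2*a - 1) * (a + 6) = 2*a^5 + 11*a^4 - 9*a^3 - 20*a^2 - 13*a - 6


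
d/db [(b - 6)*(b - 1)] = 2*b - 7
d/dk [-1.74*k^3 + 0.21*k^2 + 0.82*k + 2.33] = -5.22*k^2 + 0.42*k + 0.82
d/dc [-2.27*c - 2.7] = -2.27000000000000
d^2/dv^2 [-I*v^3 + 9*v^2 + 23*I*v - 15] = -6*I*v + 18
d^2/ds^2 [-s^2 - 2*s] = -2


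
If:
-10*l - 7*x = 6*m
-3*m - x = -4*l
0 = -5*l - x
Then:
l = 0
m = 0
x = 0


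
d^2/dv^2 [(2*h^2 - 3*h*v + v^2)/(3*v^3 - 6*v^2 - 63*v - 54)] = 2*((-(3*h - 2*v)*(-3*v^2 + 4*v + 21) - (3*v - 2)*(2*h^2 - 3*h*v + v^2))*(-v^3 + 2*v^2 + 21*v + 18) - (2*h^2 - 3*h*v + v^2)*(-3*v^2 + 4*v + 21)^2 - (-v^3 + 2*v^2 + 21*v + 18)^2)/(3*(-v^3 + 2*v^2 + 21*v + 18)^3)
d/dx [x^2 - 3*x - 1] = 2*x - 3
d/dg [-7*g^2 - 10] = -14*g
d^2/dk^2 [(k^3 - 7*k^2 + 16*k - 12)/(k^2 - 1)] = 2*(17*k^3 - 57*k^2 + 51*k - 19)/(k^6 - 3*k^4 + 3*k^2 - 1)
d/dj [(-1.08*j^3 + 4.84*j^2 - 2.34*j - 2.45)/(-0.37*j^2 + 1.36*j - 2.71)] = (0.3996*j^4 - 2.9376*j^3 + 14.497*j^2 - 28.0458*j + 9.6734)/(0.1369*j^4 - 1.0064*j^3 + 3.855*j^2 - 7.3712*j + 7.3441)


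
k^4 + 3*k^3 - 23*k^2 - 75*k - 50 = (k - 5)*(k + 1)*(k + 2)*(k + 5)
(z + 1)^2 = z^2 + 2*z + 1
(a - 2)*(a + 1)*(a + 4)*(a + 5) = a^4 + 8*a^3 + 9*a^2 - 38*a - 40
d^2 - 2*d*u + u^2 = (-d + u)^2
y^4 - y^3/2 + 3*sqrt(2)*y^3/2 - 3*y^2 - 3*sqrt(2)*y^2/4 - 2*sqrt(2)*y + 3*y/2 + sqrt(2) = (y - 1/2)*(y - sqrt(2))*(y + sqrt(2)/2)*(y + 2*sqrt(2))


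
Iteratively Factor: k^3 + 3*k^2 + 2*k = (k + 2)*(k^2 + k) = (k + 1)*(k + 2)*(k)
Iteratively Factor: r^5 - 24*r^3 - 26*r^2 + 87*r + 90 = (r + 1)*(r^4 - r^3 - 23*r^2 - 3*r + 90) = (r + 1)*(r + 3)*(r^3 - 4*r^2 - 11*r + 30) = (r - 5)*(r + 1)*(r + 3)*(r^2 + r - 6) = (r - 5)*(r - 2)*(r + 1)*(r + 3)*(r + 3)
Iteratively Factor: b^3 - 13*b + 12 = (b - 1)*(b^2 + b - 12) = (b - 1)*(b + 4)*(b - 3)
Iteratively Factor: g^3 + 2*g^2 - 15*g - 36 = (g + 3)*(g^2 - g - 12) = (g + 3)^2*(g - 4)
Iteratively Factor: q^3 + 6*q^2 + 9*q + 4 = (q + 4)*(q^2 + 2*q + 1) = (q + 1)*(q + 4)*(q + 1)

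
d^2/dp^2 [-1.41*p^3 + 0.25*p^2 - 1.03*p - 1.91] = 0.5 - 8.46*p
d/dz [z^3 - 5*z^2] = z*(3*z - 10)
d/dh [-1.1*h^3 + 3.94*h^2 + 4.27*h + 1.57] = -3.3*h^2 + 7.88*h + 4.27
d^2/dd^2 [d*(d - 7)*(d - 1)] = 6*d - 16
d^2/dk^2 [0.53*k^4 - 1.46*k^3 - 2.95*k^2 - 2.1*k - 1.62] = 6.36*k^2 - 8.76*k - 5.9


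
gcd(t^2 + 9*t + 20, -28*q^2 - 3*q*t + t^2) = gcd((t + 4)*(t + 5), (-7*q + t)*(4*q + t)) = 1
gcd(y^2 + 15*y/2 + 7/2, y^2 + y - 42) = y + 7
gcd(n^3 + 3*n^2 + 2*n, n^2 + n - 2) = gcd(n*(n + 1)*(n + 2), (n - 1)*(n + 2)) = n + 2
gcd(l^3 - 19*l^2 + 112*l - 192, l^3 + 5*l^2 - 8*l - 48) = l - 3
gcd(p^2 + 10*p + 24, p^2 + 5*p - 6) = p + 6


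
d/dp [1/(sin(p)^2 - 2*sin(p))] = 2*(1 - sin(p))*cos(p)/((sin(p) - 2)^2*sin(p)^2)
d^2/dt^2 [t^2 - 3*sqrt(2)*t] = 2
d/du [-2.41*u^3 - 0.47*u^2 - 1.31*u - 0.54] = -7.23*u^2 - 0.94*u - 1.31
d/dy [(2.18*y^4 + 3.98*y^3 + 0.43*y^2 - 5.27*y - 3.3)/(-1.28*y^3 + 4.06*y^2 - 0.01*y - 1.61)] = (-2.7904*y^6 + 17.7016*y^5 + 16.6438*y^4 - 27.61*y^3 - 10.5035*y^2 + 25.4114*y + 8.4517)/(1.6384*y^6 - 10.3936*y^5 + 16.5092*y^4 + 4.0404*y^3 - 13.0731*y^2 + 0.0322*y + 2.5921)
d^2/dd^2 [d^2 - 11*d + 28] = 2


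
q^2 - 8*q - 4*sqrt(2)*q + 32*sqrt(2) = (q - 8)*(q - 4*sqrt(2))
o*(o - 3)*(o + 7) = o^3 + 4*o^2 - 21*o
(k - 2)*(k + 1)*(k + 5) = k^3 + 4*k^2 - 7*k - 10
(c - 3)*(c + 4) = c^2 + c - 12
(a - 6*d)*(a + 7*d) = a^2 + a*d - 42*d^2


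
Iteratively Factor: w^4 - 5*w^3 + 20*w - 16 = (w - 4)*(w^3 - w^2 - 4*w + 4) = (w - 4)*(w + 2)*(w^2 - 3*w + 2) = (w - 4)*(w - 2)*(w + 2)*(w - 1)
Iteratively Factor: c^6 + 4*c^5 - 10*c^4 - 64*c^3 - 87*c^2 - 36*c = (c + 3)*(c^5 + c^4 - 13*c^3 - 25*c^2 - 12*c) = (c + 3)^2*(c^4 - 2*c^3 - 7*c^2 - 4*c) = c*(c + 3)^2*(c^3 - 2*c^2 - 7*c - 4) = c*(c - 4)*(c + 3)^2*(c^2 + 2*c + 1) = c*(c - 4)*(c + 1)*(c + 3)^2*(c + 1)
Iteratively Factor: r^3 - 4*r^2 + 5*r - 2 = (r - 2)*(r^2 - 2*r + 1) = (r - 2)*(r - 1)*(r - 1)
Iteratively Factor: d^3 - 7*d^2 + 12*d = (d - 4)*(d^2 - 3*d) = d*(d - 4)*(d - 3)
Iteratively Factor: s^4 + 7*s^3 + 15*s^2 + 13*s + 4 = (s + 4)*(s^3 + 3*s^2 + 3*s + 1) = (s + 1)*(s + 4)*(s^2 + 2*s + 1) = (s + 1)^2*(s + 4)*(s + 1)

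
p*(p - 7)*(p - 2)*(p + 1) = p^4 - 8*p^3 + 5*p^2 + 14*p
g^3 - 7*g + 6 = (g - 2)*(g - 1)*(g + 3)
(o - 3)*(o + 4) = o^2 + o - 12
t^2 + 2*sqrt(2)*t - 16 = (t - 2*sqrt(2))*(t + 4*sqrt(2))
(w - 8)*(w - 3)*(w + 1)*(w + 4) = w^4 - 6*w^3 - 27*w^2 + 76*w + 96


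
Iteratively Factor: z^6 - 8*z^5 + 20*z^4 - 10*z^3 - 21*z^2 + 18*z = (z - 3)*(z^5 - 5*z^4 + 5*z^3 + 5*z^2 - 6*z) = (z - 3)*(z - 1)*(z^4 - 4*z^3 + z^2 + 6*z) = z*(z - 3)*(z - 1)*(z^3 - 4*z^2 + z + 6) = z*(z - 3)^2*(z - 1)*(z^2 - z - 2) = z*(z - 3)^2*(z - 2)*(z - 1)*(z + 1)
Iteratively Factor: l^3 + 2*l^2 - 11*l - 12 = (l + 1)*(l^2 + l - 12) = (l + 1)*(l + 4)*(l - 3)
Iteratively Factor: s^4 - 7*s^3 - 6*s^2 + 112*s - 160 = (s - 4)*(s^3 - 3*s^2 - 18*s + 40) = (s - 4)*(s + 4)*(s^2 - 7*s + 10) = (s - 5)*(s - 4)*(s + 4)*(s - 2)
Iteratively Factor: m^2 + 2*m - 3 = (m - 1)*(m + 3)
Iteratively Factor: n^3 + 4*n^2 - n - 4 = (n + 4)*(n^2 - 1) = (n + 1)*(n + 4)*(n - 1)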